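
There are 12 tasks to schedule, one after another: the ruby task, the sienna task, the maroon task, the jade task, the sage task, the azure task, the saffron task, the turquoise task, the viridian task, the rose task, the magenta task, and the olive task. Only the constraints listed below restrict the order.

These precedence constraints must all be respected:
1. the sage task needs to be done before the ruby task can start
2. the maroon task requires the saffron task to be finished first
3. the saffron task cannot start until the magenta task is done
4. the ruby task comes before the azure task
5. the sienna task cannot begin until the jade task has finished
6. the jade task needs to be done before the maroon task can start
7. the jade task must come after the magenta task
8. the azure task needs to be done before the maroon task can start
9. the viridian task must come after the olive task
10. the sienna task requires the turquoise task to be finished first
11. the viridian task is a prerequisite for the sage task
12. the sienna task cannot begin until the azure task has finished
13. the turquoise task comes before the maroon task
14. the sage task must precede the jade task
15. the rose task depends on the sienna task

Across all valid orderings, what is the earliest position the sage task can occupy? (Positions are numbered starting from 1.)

Every task that must precede the sage task has to come before it. Tracing all chains that end at the sage task, those tasks are: the viridian task, the olive task — 2 in total.
With 2 mandatory predecessors, the earliest the sage task can sit is position 2+1 = 3, and placing just those 2 first achieves it.

3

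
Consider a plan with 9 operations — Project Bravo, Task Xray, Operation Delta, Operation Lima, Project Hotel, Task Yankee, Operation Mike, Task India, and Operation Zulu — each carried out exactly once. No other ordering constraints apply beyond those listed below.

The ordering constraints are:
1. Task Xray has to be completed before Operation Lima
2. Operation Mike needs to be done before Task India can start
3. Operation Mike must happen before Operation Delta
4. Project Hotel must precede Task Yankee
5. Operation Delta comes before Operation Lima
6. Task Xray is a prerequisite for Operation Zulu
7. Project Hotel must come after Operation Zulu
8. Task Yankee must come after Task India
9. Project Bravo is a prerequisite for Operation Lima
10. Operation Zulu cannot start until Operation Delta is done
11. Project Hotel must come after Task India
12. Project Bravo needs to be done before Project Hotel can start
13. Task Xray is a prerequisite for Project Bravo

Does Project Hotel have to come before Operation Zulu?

In fact the dependencies run the other way: Operation Zulu → Project Hotel.
So Project Hotel does not have to come before Operation Zulu — it cannot.

No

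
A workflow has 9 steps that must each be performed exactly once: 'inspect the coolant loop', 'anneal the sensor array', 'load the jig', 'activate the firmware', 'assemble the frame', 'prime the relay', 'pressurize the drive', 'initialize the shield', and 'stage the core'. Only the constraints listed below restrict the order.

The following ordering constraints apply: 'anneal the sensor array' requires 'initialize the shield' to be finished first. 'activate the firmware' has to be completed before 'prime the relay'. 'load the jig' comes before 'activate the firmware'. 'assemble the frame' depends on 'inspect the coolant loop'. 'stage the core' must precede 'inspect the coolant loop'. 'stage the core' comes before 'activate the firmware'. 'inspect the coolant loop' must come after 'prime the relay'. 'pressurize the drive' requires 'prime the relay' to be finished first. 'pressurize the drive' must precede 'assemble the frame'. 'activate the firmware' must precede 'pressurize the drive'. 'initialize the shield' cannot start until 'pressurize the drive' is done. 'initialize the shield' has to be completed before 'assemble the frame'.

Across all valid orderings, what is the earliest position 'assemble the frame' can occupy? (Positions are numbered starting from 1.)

The steps that are forced before 'assemble the frame', directly or transitively, are 'inspect the coolant loop', 'load the jig', 'activate the firmware', 'prime the relay', 'pressurize the drive', 'initialize the shield', 'stage the core'. That's 7 steps.
With 7 mandatory predecessors, the earliest 'assemble the frame' can sit is position 7+1 = 8, and placing just those 7 first achieves it.

8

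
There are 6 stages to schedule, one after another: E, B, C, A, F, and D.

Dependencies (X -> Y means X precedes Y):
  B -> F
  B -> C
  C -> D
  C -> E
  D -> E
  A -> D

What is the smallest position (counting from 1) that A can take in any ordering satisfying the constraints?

A has no prerequisites at all, so it can go in position 1.

1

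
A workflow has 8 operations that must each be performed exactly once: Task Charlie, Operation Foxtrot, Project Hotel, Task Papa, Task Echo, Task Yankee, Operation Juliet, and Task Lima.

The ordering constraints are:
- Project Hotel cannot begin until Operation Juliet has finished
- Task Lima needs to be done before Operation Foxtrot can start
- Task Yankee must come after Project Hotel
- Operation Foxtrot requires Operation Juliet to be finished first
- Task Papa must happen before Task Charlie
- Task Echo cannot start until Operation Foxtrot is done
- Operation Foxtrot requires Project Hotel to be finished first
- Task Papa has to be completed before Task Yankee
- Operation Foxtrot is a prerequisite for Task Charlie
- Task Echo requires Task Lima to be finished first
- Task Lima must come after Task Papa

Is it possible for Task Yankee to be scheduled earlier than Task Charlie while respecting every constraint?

The constraints leave Task Yankee and Task Charlie unordered relative to each other; nothing requires Task Charlie earlier.
That means at least one valid schedule has Task Yankee before Task Charlie.

Yes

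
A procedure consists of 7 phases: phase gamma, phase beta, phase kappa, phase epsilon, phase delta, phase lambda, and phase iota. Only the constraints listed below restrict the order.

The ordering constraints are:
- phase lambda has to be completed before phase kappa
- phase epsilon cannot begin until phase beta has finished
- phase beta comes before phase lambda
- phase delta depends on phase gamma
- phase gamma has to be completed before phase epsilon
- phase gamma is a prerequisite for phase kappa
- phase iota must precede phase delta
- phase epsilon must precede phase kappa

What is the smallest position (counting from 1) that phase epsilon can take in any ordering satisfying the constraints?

3

Every phase that must precede phase epsilon has to come before it. Tracing all chains that end at phase epsilon, those phases are: phase gamma, phase beta — 2 in total.
With 2 mandatory predecessors, the earliest phase epsilon can sit is position 2+1 = 3, and placing just those 2 first achieves it.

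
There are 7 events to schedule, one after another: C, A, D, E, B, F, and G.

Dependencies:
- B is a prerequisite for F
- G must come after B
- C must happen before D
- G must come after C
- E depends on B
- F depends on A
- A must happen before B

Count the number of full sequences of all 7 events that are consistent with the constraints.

106

The events with no prerequisites are C, A; any of them can be placed first.
Systematically extending each partial ordering one event at a time and counting, there are 106 complete orderings.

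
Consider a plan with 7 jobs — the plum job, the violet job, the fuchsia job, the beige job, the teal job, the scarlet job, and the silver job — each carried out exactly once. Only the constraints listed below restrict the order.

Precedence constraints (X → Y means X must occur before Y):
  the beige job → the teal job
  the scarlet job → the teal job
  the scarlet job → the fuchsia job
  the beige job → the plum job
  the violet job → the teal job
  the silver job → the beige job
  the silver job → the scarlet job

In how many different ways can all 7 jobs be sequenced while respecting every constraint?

82

2 jobs have no prerequisites (the violet job, the silver job), so any of them could come first.
Counting all ways to extend the partial order to a total order gives 82.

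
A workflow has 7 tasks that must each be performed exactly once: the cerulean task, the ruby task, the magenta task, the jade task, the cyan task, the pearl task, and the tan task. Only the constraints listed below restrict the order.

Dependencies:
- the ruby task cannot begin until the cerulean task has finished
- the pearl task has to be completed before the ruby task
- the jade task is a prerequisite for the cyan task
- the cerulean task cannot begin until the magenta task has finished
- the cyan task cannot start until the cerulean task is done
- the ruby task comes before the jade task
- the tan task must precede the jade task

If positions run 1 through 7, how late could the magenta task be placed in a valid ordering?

3

The tasks that are forced after the magenta task, directly or by a chain of constraints, are the cerulean task, the ruby task, the jade task, the cyan task. That's 4 tasks.
So at least 4 tasks follow the magenta task, putting the magenta task no later than position 3. That position is achievable by scheduling everything else first.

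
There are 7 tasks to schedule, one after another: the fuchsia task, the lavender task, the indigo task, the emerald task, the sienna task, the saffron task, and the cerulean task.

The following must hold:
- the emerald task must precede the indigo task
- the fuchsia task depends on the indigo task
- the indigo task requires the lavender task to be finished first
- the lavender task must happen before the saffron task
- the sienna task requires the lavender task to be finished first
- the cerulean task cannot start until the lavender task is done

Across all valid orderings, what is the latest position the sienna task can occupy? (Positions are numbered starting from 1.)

No constraint forces any task after the sienna task, so it can be placed last, in position 7.

7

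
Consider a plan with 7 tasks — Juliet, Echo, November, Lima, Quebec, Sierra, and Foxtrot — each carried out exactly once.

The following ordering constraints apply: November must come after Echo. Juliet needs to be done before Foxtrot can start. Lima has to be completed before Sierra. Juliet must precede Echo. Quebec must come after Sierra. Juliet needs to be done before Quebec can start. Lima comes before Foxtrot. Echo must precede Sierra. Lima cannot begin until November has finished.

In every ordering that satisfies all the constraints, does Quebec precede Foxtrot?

Nothing in the constraints links Quebec and Foxtrot; they are unordered relative to each other.
A valid ordering placing Foxtrot before Quebec exists, so the answer is no.

No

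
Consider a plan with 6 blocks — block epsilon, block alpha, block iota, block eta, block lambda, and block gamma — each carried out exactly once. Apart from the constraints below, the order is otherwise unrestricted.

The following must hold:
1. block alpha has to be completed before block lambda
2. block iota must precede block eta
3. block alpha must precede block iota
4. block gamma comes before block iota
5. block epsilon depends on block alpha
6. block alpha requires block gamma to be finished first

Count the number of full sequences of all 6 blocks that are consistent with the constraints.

Only block gamma has no prerequisites, so it must go first.
Counting all ways to extend the partial order to a total order gives 12.

12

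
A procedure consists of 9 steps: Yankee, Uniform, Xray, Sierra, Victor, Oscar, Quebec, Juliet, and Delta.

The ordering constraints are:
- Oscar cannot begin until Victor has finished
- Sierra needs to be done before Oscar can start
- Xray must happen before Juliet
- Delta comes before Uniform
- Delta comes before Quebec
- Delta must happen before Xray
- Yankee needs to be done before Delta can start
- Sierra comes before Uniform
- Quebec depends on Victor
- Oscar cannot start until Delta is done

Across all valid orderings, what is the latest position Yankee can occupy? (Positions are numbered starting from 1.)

Following every chain forward from Yankee, the steps that must come later are Uniform, Xray, Oscar, Quebec, Juliet, Delta — 6 of them.
So at least 6 steps follow Yankee, putting Yankee no later than position 3. That position is achievable by scheduling everything else first.

3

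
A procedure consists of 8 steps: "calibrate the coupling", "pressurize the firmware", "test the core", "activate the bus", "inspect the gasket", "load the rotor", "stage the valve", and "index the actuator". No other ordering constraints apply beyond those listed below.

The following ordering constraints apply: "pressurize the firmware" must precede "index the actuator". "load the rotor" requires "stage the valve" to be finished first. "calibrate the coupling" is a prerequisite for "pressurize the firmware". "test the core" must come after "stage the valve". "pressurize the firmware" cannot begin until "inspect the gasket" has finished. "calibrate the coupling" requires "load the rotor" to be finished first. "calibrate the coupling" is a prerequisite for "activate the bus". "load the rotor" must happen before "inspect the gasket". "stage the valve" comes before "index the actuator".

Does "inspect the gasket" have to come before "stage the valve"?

There is a chain "stage the valve" → "load the rotor" → "inspect the gasket", which puts "stage the valve" before "inspect the gasket".
So "inspect the gasket" does not have to come before "stage the valve" — it cannot.

No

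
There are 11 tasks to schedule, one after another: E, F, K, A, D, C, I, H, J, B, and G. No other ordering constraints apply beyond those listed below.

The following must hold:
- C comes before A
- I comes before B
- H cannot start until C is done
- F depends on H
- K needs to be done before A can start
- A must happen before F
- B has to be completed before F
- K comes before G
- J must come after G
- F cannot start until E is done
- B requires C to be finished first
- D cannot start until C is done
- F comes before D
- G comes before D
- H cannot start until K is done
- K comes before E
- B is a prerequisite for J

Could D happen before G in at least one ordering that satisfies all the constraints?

Following G → D, G must precede D in every valid ordering.
Hence D can never be scheduled before G.

No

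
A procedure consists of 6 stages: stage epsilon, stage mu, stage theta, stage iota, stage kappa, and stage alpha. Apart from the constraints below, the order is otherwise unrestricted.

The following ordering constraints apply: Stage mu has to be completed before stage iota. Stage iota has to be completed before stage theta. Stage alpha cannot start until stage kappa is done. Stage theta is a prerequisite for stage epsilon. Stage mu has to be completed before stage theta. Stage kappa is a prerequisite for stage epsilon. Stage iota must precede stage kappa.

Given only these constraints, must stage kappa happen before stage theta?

Stage kappa and stage theta are not related by any chain of constraints.
So stage kappa can come before stage theta or after — it is not forced.

No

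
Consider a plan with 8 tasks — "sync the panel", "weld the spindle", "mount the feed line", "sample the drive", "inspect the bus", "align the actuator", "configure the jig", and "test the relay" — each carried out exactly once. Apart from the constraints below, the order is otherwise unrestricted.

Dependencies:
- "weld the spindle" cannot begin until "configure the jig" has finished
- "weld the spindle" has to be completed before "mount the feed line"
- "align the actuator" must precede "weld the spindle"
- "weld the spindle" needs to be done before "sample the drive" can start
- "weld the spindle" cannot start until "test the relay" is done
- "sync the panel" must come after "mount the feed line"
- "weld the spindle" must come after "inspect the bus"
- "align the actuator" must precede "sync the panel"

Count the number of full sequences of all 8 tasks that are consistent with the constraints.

The tasks with no prerequisites are "inspect the bus", "align the actuator", "configure the jig", "test the relay"; any of them can be placed first.
Enumerating by repeatedly choosing an available task (one whose prerequisites are all placed) gives 72 distinct complete orderings.

72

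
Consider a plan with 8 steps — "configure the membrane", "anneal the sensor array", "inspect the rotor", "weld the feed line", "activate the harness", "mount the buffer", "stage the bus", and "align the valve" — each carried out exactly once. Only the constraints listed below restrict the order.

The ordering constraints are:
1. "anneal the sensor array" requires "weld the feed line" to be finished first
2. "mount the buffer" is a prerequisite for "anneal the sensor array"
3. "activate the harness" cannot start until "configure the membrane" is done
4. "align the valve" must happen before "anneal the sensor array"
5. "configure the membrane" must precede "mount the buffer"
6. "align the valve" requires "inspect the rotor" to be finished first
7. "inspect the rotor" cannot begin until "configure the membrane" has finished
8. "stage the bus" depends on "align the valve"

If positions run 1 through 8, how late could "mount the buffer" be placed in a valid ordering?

Following the constraints forward from "mount the buffer", its only required successor is "anneal the sensor array".
So at least 1 step follows "mount the buffer", putting "mount the buffer" no later than position 7. That position is achievable by scheduling everything else first.

7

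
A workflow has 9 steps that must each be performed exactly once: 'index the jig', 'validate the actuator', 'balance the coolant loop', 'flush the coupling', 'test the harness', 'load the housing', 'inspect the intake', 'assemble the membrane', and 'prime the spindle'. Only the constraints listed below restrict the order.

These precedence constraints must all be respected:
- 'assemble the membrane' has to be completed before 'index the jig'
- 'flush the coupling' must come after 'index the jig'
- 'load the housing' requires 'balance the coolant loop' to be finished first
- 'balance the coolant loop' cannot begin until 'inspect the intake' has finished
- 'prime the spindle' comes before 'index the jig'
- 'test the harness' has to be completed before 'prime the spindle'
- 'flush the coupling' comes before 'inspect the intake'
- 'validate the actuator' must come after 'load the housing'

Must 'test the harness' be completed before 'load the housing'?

Yes

Tracing the constraints gives a chain: 'test the harness' → 'prime the spindle' → 'index the jig' → 'flush the coupling' → 'inspect the intake' → 'balance the coolant loop' → 'load the housing'.
So 'test the harness' must precede 'load the housing' in any valid ordering.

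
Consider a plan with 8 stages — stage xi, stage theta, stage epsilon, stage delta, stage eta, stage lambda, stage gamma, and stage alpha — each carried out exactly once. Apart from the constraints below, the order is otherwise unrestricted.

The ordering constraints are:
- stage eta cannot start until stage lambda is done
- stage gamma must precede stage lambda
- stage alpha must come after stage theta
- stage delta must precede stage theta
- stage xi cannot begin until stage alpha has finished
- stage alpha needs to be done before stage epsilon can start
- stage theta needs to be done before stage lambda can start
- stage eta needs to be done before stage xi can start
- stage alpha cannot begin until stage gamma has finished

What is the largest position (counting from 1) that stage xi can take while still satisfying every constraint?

Nothing depends on stage xi, so it can be the final stage, position 8.

8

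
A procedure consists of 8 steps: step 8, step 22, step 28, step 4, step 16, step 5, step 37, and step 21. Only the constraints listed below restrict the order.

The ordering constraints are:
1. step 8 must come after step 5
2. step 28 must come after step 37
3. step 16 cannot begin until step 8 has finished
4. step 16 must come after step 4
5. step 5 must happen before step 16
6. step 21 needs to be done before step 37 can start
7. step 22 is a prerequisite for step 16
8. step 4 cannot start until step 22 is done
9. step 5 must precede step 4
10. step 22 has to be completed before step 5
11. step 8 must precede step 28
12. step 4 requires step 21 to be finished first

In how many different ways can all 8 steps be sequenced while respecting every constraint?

69

The steps with no prerequisites are step 22, step 21; any of them can be placed first.
Systematically extending each partial ordering one step at a time and counting, there are 69 complete orderings.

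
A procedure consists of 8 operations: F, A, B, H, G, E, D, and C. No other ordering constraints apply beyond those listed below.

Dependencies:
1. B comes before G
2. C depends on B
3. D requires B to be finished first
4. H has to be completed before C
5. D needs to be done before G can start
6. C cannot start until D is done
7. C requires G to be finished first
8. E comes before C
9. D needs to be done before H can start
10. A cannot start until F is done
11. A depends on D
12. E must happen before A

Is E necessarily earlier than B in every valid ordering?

No

E and B are not related by any chain of constraints.
A valid ordering placing B before E exists, so the answer is no.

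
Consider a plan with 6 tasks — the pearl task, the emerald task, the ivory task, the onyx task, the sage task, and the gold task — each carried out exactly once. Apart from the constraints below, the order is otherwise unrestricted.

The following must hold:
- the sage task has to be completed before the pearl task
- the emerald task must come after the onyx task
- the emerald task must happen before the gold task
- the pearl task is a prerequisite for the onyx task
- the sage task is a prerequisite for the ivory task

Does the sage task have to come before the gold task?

Tracing the constraints gives a chain: the sage task → the pearl task → the onyx task → the emerald task → the gold task.
Hence the sage task necessarily comes before the gold task.

Yes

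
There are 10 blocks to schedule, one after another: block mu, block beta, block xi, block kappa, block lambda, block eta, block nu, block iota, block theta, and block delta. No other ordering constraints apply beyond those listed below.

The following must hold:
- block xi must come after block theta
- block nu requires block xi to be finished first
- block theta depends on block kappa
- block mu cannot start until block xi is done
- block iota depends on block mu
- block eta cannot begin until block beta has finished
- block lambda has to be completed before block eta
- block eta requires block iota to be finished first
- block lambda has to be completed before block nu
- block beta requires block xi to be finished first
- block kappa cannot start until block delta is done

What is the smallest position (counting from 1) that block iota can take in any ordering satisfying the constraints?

6

Every block that must precede block iota has to come before it. Tracing all chains that end at block iota, those blocks are: block mu, block xi, block kappa, block theta, block delta — 5 in total.
So at minimum 5 blocks come before block iota, putting block iota no earlier than position 6. That position is achievable by scheduling exactly those predecessors first.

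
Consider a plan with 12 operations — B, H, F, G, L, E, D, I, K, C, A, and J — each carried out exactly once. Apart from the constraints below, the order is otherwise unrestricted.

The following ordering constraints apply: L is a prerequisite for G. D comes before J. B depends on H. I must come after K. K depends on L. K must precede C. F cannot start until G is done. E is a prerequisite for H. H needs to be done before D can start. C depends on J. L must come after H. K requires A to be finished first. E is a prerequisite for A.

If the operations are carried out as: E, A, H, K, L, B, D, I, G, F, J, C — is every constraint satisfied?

Here L comes after K.
That contradicts the constraint that L must precede K.

No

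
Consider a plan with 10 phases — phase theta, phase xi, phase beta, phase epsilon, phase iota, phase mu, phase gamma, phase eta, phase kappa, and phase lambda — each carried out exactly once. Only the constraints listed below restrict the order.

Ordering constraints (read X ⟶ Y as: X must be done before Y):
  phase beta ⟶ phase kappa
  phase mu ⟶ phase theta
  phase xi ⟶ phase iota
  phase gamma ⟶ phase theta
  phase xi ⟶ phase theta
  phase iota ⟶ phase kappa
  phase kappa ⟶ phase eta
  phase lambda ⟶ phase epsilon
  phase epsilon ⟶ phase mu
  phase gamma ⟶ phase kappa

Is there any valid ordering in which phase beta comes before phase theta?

Yes

The constraints leave phase beta and phase theta unordered relative to each other; nothing requires phase theta earlier.
So a valid ordering placing phase beta earlier than phase theta exists.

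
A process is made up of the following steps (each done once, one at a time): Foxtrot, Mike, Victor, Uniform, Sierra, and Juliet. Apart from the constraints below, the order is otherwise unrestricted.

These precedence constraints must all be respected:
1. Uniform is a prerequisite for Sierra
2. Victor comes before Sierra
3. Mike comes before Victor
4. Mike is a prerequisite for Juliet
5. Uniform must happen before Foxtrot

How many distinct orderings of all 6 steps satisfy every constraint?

40

The steps with no prerequisites are Mike, Uniform; any of them can be placed first.
Counting all ways to extend the partial order to a total order gives 40.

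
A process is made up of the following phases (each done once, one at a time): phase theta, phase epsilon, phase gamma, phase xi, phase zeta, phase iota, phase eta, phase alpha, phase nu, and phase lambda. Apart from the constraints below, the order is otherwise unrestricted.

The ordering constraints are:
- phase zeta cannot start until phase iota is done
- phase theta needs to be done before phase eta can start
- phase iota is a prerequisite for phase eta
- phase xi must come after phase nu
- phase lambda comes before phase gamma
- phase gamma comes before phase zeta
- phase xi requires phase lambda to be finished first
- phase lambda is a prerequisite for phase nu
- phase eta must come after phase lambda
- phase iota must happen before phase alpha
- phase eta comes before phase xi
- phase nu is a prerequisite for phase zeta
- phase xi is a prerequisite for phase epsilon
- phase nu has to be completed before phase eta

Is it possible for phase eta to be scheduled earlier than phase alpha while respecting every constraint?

Yes

No chain of constraints runs from phase alpha to phase eta, so phase alpha is not required to come first.
So a valid ordering placing phase eta earlier than phase alpha exists.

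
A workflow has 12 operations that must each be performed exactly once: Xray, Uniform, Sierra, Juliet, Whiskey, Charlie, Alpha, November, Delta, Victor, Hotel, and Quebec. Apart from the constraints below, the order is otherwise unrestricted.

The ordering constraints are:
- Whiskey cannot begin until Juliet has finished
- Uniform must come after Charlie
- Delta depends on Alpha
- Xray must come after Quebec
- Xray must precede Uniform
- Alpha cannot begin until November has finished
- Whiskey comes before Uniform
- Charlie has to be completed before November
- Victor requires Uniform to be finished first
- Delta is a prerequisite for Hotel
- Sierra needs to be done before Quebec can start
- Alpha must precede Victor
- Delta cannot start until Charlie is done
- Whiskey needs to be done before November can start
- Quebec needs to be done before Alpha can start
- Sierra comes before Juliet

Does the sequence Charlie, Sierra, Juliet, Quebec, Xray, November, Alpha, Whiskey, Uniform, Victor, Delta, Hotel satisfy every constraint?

The sequence places November ahead of Whiskey.
Since Whiskey is required before November, the ordering is invalid.

No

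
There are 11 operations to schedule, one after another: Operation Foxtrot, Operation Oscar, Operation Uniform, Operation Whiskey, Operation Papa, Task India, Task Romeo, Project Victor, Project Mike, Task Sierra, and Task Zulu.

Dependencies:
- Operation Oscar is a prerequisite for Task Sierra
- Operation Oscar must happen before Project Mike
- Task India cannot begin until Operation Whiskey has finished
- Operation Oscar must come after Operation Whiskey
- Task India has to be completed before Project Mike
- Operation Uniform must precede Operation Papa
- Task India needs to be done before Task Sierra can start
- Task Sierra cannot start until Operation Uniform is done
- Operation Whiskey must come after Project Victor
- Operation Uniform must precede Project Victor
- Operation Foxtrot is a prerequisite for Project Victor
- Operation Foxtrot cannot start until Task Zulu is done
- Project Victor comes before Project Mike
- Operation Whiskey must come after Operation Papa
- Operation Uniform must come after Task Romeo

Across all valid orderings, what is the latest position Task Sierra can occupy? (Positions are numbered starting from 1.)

11

No constraint forces any operation after Task Sierra, so it can be placed last, in position 11.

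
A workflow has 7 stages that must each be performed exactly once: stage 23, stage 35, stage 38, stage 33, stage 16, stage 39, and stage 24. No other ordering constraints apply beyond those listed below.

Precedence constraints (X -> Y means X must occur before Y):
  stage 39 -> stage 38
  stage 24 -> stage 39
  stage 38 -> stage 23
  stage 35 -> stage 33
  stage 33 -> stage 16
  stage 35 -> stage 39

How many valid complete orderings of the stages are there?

25

2 stages have no prerequisites (stage 35, stage 24), so any of them could come first.
Counting all ways to extend the partial order to a total order gives 25.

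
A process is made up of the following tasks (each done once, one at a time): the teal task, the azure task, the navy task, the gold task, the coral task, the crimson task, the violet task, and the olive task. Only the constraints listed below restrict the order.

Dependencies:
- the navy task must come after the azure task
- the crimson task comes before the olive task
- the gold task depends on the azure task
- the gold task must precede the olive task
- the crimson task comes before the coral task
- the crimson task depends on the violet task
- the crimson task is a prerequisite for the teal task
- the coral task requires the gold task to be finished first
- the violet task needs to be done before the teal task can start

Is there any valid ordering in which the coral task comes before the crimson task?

No

There is a dependency chain the crimson task → the coral task, so the coral task always comes after the crimson task.
So no valid ordering can have the coral task before the crimson task.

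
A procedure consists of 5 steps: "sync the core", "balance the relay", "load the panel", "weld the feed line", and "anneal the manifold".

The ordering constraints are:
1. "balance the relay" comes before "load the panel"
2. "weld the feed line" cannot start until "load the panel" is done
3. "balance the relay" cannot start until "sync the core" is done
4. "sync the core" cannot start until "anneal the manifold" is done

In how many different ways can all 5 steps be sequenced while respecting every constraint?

1

Only "anneal the manifold" has no prerequisites, so it must go first.
Continuing from there, at each step only one step has all its prerequisites placed, so the ordering is fully determined — there is exactly 1.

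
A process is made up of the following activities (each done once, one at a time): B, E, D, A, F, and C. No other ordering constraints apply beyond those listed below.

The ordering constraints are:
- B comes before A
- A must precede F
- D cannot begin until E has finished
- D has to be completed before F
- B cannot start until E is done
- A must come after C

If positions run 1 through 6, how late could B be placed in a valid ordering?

Every activity that must follow B has to come after it. Tracing all chains starting from B, those activities are: A, F — 2 in total.
With 2 mandatory successors out of 6 activities total, the latest slot for B is 6−2 = 4, and it's reachable by doing all non-successors before B.

4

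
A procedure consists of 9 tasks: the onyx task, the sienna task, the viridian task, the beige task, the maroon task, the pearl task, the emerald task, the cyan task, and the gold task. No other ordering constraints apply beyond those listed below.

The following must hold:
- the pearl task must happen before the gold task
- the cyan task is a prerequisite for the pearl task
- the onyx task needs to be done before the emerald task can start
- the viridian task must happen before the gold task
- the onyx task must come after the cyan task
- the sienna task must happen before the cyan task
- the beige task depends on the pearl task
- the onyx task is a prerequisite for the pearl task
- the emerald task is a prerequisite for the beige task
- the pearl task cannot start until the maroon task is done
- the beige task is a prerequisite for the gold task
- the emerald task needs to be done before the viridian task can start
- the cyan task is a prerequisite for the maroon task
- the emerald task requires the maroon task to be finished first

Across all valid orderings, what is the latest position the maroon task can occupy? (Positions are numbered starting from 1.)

4

Every task that must follow the maroon task has to come after it. Tracing all chains starting from the maroon task, those tasks are: the viridian task, the beige task, the pearl task, the emerald task, the gold task — 5 in total.
With 5 mandatory successors out of 9 tasks total, the latest slot for the maroon task is 9−5 = 4, and it's reachable by doing all non-successors before the maroon task.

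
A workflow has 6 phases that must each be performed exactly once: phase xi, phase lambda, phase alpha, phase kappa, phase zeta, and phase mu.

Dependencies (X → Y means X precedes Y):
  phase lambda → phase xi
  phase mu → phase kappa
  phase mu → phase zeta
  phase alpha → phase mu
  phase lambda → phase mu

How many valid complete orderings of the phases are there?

18

The phases with no prerequisites are phase lambda, phase alpha; any of them can be placed first.
Counting all ways to extend the partial order to a total order gives 18.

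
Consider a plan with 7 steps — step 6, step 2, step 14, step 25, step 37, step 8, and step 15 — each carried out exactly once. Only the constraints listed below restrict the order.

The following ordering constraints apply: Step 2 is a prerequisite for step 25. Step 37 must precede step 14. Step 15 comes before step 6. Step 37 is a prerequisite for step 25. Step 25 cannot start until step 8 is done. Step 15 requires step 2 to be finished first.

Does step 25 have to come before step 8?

The constraints actually force step 8 before step 25 (via step 8 → step 25), not the other way around.
So step 25 does not have to come before step 8 — it cannot.

No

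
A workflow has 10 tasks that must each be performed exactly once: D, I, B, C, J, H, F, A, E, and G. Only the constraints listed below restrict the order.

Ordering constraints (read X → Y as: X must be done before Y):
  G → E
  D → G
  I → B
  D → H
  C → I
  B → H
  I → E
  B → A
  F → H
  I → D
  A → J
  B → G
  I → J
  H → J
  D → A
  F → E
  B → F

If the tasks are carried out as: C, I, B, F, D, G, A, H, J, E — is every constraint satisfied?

Yes

Every stated constraint is respected: I sits at position 2, ahead of E at position 10, and each of the other listed pairs likewise has the predecessor earlier in the sequence.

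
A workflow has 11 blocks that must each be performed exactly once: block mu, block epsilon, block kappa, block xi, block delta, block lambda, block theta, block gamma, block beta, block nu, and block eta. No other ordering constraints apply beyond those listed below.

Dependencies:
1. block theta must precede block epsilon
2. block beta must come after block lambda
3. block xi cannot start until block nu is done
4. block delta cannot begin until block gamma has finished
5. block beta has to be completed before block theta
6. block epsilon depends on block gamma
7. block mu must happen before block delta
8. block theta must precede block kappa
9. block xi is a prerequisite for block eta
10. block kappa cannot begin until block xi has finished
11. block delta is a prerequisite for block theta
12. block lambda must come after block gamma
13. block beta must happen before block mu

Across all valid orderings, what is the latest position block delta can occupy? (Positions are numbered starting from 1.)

8

Every block that must follow block delta has to come after it. Tracing all chains starting from block delta, those blocks are: block epsilon, block kappa, block theta — 3 in total.
So at least 3 blocks follow block delta, putting block delta no later than position 8. That position is achievable by scheduling everything else first.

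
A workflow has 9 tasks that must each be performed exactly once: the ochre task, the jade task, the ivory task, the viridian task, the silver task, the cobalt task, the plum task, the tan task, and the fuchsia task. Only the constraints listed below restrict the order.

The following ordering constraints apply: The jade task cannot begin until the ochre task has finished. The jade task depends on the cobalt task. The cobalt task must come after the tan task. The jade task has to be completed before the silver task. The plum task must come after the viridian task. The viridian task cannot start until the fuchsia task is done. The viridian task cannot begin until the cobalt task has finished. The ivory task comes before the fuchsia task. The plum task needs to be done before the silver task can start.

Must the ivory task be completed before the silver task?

Chaining the stated constraints: the ivory task → the fuchsia task → the viridian task → the plum task → the silver task.
That forces the ivory task before the silver task in every valid schedule.

Yes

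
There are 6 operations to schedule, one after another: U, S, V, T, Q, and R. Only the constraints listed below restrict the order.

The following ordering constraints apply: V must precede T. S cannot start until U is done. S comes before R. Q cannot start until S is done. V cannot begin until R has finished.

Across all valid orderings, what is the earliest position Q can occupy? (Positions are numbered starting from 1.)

3

Working backwards through the constraints from Q, its full set of required predecessors is U, S — 2 of them.
So at minimum 2 operations come before Q, putting Q no earlier than position 3. That position is achievable by scheduling exactly those predecessors first.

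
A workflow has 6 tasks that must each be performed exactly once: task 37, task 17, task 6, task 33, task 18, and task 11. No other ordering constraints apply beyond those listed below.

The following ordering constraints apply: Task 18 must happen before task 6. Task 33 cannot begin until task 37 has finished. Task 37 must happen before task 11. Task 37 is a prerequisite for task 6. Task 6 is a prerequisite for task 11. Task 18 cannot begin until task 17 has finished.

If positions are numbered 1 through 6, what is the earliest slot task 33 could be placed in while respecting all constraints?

The only task forced before task 33 (directly or transitively) is task 37.
So at minimum 1 task comes before task 33, putting task 33 no earlier than position 2. That position is achievable by scheduling exactly that predecessor first.

2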